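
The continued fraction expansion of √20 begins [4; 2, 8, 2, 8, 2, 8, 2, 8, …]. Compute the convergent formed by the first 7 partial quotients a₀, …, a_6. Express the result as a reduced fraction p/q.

a_0 = 4: 4/1
a_1 = 2: 9/2
a_2 = 8: 76/17
a_3 = 2: 161/36
a_4 = 8: 1364/305
a_5 = 2: 2889/646
a_6 = 8: 24476/5473

24476/5473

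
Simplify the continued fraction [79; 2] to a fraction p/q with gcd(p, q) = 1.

159/2

a_0 = 79: 79/1
a_1 = 2: 159/2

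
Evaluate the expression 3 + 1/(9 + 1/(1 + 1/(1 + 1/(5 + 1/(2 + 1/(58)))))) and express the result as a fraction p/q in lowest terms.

41564/13387

Work from the innermost term outward:
Start with 58.
2 + 1/(58/1) = 2 + 1/58 = 117/58
5 + 1/(117/58) = 5 + 58/117 = 643/117
1 + 1/(643/117) = 1 + 117/643 = 760/643
1 + 1/(760/643) = 1 + 643/760 = 1403/760
9 + 1/(1403/760) = 9 + 760/1403 = 13387/1403
3 + 1/(13387/1403) = 3 + 1403/13387 = 41564/13387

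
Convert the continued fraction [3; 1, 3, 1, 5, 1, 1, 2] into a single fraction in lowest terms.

607/160

Build up convergents one term at a time:
a_0 = 3: 3/1
a_1 = 1: 4/1
a_2 = 3: 15/4
a_3 = 1: 19/5
a_4 = 5: 110/29
a_5 = 1: 129/34
a_6 = 1: 239/63
a_7 = 2: 607/160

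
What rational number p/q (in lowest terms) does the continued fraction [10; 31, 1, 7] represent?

a_0 = 10: 10/1
a_1 = 31: 311/31
a_2 = 1: 321/32
a_3 = 7: 2558/255

2558/255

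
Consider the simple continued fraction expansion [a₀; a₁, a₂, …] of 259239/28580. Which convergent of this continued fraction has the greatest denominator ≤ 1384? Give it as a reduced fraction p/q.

5778/637

a_0 = 9: 9/1  (≤ bound)
a_1 = 14: 127/14  (≤ bound)
a_2 = 6: 771/85  (≤ bound)
a_3 = 2: 1669/184  (≤ bound)
a_4 = 3: 5778/637  (≤ bound)
a_5 = 14: 82561/9102  (> 1384, stop)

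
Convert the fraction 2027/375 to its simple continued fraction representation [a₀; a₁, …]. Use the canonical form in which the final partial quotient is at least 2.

2027 ÷ 375 → quotient 5, remainder 152
375 ÷ 152 → quotient 2, remainder 71
152 ÷ 71 → quotient 2, remainder 10
71 ÷ 10 → quotient 7, remainder 1
10 ÷ 1 → quotient 10, remainder 0

[5; 2, 2, 7, 10]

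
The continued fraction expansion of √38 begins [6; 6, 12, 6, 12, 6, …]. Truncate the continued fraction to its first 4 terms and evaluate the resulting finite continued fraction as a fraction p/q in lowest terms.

2737/444

Start with 6.
12 + 1/(6/1) = 12 + 1/6 = 73/6
6 + 1/(73/6) = 6 + 6/73 = 444/73
6 + 1/(444/73) = 6 + 73/444 = 2737/444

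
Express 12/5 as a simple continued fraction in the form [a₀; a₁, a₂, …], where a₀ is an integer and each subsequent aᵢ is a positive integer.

[2; 2, 2]

12 = 2·5 + 2, so a_0 = 2
5 = 2·2 + 1, so a_1 = 2
2 = 2·1 + 0, so a_2 = 2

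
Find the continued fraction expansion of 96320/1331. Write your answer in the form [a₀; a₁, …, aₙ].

[72; 2, 1, 2, 1, 2, 44]

⌊96320/1331⌋ = 72, remainder 488
⌊1331/488⌋ = 2, remainder 355
⌊488/355⌋ = 1, remainder 133
⌊355/133⌋ = 2, remainder 89
⌊133/89⌋ = 1, remainder 44
⌊89/44⌋ = 2, remainder 1
⌊44/1⌋ = 44, remainder 0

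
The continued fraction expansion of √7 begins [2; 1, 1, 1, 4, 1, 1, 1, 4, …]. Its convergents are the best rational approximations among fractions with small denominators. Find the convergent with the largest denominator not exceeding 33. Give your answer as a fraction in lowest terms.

82/31

List convergents until the denominator exceeds the bound:
a_0 = 2: 2/1  (≤ bound)
a_1 = 1: 3/1  (≤ bound)
a_2 = 1: 5/2  (≤ bound)
a_3 = 1: 8/3  (≤ bound)
a_4 = 4: 37/14  (≤ bound)
a_5 = 1: 45/17  (≤ bound)
a_6 = 1: 82/31  (≤ bound)
a_7 = 1: 127/48  (> 33, stop)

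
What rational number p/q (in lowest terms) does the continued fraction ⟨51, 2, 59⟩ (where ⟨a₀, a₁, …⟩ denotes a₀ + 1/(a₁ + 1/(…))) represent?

a_0 = 51: 51/1
a_1 = 2: 103/2
a_2 = 59: 6128/119

6128/119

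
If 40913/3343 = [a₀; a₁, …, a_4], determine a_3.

7

Apply division with remainder until the remainder is 0:
40913 = 12·3343 + 797, so a_0 = 12
3343 = 4·797 + 155, so a_1 = 4
797 = 5·155 + 22, so a_2 = 5
155 = 7·22 + 1, so a_3 = 7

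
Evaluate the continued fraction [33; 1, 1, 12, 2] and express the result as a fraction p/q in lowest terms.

1743/52

Start with 2.
12 + 1/(2/1) = 12 + 1/2 = 25/2
1 + 1/(25/2) = 1 + 2/25 = 27/25
1 + 1/(27/25) = 1 + 25/27 = 52/27
33 + 1/(52/27) = 33 + 27/52 = 1743/52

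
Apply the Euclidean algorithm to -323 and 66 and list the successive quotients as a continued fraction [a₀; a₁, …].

[-5; 9, 2, 3]

Run the Euclidean algorithm, recording each quotient:
⌊-323/66⌋ = -5, remainder 7
⌊66/7⌋ = 9, remainder 3
⌊7/3⌋ = 2, remainder 1
⌊3/1⌋ = 3, remainder 0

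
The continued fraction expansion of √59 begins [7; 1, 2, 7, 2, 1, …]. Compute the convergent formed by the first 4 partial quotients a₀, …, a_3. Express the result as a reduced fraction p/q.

169/22

Compute successive convergents:
a_0 = 7: 7/1
a_1 = 1: 8/1
a_2 = 2: 23/3
a_3 = 7: 169/22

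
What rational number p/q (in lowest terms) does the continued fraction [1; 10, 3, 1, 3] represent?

Start with 3.
1 + 1/(3/1) = 1 + 1/3 = 4/3
3 + 1/(4/3) = 3 + 3/4 = 15/4
10 + 1/(15/4) = 10 + 4/15 = 154/15
1 + 1/(154/15) = 1 + 15/154 = 169/154

169/154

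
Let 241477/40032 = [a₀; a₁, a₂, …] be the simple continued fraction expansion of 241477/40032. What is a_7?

4

Apply division with remainder until the remainder is 0:
⌊241477/40032⌋ = 6, remainder 1285
⌊40032/1285⌋ = 31, remainder 197
⌊1285/197⌋ = 6, remainder 103
⌊197/103⌋ = 1, remainder 94
⌊103/94⌋ = 1, remainder 9
⌊94/9⌋ = 10, remainder 4
⌊9/4⌋ = 2, remainder 1
⌊4/1⌋ = 4, remainder 0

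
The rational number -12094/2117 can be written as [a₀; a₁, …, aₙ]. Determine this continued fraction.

-12094 = -6·2117 + 608, so a_0 = -6
2117 = 3·608 + 293, so a_1 = 3
608 = 2·293 + 22, so a_2 = 2
293 = 13·22 + 7, so a_3 = 13
22 = 3·7 + 1, so a_4 = 3
7 = 7·1 + 0, so a_5 = 7

[-6; 3, 2, 13, 3, 7]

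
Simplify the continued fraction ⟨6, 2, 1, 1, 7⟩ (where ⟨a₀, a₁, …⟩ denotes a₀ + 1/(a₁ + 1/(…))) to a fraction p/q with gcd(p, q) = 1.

243/38

Use the convergent recurrence hₖ = aₖ·hₖ₋₁ + hₖ₋₂ (and likewise for the denominators kₖ):
a_0 = 6: 6/1
a_1 = 2: 13/2
a_2 = 1: 19/3
a_3 = 1: 32/5
a_4 = 7: 243/38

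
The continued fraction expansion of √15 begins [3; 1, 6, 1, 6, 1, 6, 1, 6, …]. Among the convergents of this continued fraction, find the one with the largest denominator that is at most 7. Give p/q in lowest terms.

27/7

List convergents until the denominator exceeds the bound:
a_0 = 3: 3/1  (≤ bound)
a_1 = 1: 4/1  (≤ bound)
a_2 = 6: 27/7  (≤ bound)
a_3 = 1: 31/8  (> 7, stop)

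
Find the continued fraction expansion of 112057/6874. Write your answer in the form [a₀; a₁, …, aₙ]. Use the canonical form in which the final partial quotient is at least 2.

112057 = 16·6874 + 2073, so a_0 = 16
6874 = 3·2073 + 655, so a_1 = 3
2073 = 3·655 + 108, so a_2 = 3
655 = 6·108 + 7, so a_3 = 6
108 = 15·7 + 3, so a_4 = 15
7 = 2·3 + 1, so a_5 = 2
3 = 3·1 + 0, so a_6 = 3

[16; 3, 3, 6, 15, 2, 3]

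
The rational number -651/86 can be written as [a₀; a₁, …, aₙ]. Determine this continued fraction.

Apply division with remainder until the remainder is 0:
-651 = -8·86 + 37, so a_0 = -8
86 = 2·37 + 12, so a_1 = 2
37 = 3·12 + 1, so a_2 = 3
12 = 12·1 + 0, so a_3 = 12

[-8; 2, 3, 12]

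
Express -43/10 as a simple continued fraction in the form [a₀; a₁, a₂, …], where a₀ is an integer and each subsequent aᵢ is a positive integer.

[-5; 1, 2, 3]

-43 ÷ 10 → quotient -5, remainder 7
10 ÷ 7 → quotient 1, remainder 3
7 ÷ 3 → quotient 2, remainder 1
3 ÷ 1 → quotient 3, remainder 0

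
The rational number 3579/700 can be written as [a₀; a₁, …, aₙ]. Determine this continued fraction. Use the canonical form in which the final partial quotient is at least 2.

[5; 8, 1, 6, 5, 2]

Repeatedly divide and take the remainder:
3579 ÷ 700 → quotient 5, remainder 79
700 ÷ 79 → quotient 8, remainder 68
79 ÷ 68 → quotient 1, remainder 11
68 ÷ 11 → quotient 6, remainder 2
11 ÷ 2 → quotient 5, remainder 1
2 ÷ 1 → quotient 2, remainder 0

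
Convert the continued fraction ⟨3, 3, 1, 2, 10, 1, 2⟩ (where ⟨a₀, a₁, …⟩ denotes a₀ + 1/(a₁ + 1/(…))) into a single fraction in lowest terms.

Work from the innermost term outward:
Start with 2.
1 + 1/(2/1) = 1 + 1/2 = 3/2
10 + 1/(3/2) = 10 + 2/3 = 32/3
2 + 1/(32/3) = 2 + 3/32 = 67/32
1 + 1/(67/32) = 1 + 32/67 = 99/67
3 + 1/(99/67) = 3 + 67/99 = 364/99
3 + 1/(364/99) = 3 + 99/364 = 1191/364

1191/364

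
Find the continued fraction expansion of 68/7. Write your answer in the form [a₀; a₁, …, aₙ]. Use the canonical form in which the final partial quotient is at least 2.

[9; 1, 2, 2]

68 = 9·7 + 5, so a_0 = 9
7 = 1·5 + 2, so a_1 = 1
5 = 2·2 + 1, so a_2 = 2
2 = 2·1 + 0, so a_3 = 2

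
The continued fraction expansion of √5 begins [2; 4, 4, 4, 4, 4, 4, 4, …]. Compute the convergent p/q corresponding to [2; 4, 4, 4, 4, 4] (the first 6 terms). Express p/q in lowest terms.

2889/1292

Start with 4.
4 + 1/(4/1) = 4 + 1/4 = 17/4
4 + 1/(17/4) = 4 + 4/17 = 72/17
4 + 1/(72/17) = 4 + 17/72 = 305/72
4 + 1/(305/72) = 4 + 72/305 = 1292/305
2 + 1/(1292/305) = 2 + 305/1292 = 2889/1292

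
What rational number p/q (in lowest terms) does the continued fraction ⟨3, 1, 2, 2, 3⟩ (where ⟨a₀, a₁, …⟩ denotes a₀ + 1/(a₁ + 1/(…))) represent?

89/24

Build up convergents one term at a time:
a_0 = 3: 3/1
a_1 = 1: 4/1
a_2 = 2: 11/3
a_3 = 2: 26/7
a_4 = 3: 89/24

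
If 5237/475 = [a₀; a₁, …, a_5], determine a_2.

Repeatedly divide and take the remainder:
5237 ÷ 475 → quotient 11, remainder 12
475 ÷ 12 → quotient 39, remainder 7
12 ÷ 7 → quotient 1, remainder 5

1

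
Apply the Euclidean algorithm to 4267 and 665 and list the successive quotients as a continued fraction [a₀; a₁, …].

[6; 2, 2, 2, 55]

Run the Euclidean algorithm, recording each quotient:
4267 = 6·665 + 277, so a_0 = 6
665 = 2·277 + 111, so a_1 = 2
277 = 2·111 + 55, so a_2 = 2
111 = 2·55 + 1, so a_3 = 2
55 = 55·1 + 0, so a_4 = 55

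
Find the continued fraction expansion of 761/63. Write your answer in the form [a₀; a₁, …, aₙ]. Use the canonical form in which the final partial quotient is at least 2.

⌊761/63⌋ = 12, remainder 5
⌊63/5⌋ = 12, remainder 3
⌊5/3⌋ = 1, remainder 2
⌊3/2⌋ = 1, remainder 1
⌊2/1⌋ = 2, remainder 0

[12; 12, 1, 1, 2]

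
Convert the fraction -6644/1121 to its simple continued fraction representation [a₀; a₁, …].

-6644 = -6·1121 + 82, so a_0 = -6
1121 = 13·82 + 55, so a_1 = 13
82 = 1·55 + 27, so a_2 = 1
55 = 2·27 + 1, so a_3 = 2
27 = 27·1 + 0, so a_4 = 27

[-6; 13, 1, 2, 27]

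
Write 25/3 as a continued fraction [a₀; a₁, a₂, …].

25 ÷ 3 → quotient 8, remainder 1
3 ÷ 1 → quotient 3, remainder 0

[8; 3]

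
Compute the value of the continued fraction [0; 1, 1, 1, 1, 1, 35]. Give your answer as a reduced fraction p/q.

178/285

Start with 35.
1 + 1/(35/1) = 1 + 1/35 = 36/35
1 + 1/(36/35) = 1 + 35/36 = 71/36
1 + 1/(71/36) = 1 + 36/71 = 107/71
1 + 1/(107/71) = 1 + 71/107 = 178/107
1 + 1/(178/107) = 1 + 107/178 = 285/178
0 + 1/(285/178) = 0 + 178/285 = 178/285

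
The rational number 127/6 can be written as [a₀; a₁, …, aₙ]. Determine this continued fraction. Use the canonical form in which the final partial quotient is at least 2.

Apply division with remainder until the remainder is 0:
127 ÷ 6 → quotient 21, remainder 1
6 ÷ 1 → quotient 6, remainder 0

[21; 6]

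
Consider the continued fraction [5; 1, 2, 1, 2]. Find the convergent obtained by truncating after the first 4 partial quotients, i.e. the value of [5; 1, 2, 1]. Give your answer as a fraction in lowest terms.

23/4

Start with 1.
2 + 1/(1/1) = 2 + 1/1 = 3/1
1 + 1/(3/1) = 1 + 1/3 = 4/3
5 + 1/(4/3) = 5 + 3/4 = 23/4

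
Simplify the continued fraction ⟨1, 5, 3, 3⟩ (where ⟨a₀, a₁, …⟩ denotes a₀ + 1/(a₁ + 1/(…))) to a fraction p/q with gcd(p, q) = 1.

63/53

a_0 = 1: 1/1
a_1 = 5: 6/5
a_2 = 3: 19/16
a_3 = 3: 63/53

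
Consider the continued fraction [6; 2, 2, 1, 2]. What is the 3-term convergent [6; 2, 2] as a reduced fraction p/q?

Compute successive convergents:
a_0 = 6: 6/1
a_1 = 2: 13/2
a_2 = 2: 32/5

32/5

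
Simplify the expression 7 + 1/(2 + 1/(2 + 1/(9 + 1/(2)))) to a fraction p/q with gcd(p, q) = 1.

a_0 = 7: 7/1
a_1 = 2: 15/2
a_2 = 2: 37/5
a_3 = 9: 348/47
a_4 = 2: 733/99

733/99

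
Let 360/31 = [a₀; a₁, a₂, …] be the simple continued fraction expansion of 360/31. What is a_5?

Repeatedly divide and take the remainder:
⌊360/31⌋ = 11, remainder 19
⌊31/19⌋ = 1, remainder 12
⌊19/12⌋ = 1, remainder 7
⌊12/7⌋ = 1, remainder 5
⌊7/5⌋ = 1, remainder 2
⌊5/2⌋ = 2, remainder 1

2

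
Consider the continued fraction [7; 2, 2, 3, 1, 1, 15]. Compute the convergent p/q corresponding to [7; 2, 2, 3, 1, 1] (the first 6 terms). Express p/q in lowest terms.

289/39

Start with 1.
1 + 1/(1/1) = 1 + 1/1 = 2/1
3 + 1/(2/1) = 3 + 1/2 = 7/2
2 + 1/(7/2) = 2 + 2/7 = 16/7
2 + 1/(16/7) = 2 + 7/16 = 39/16
7 + 1/(39/16) = 7 + 16/39 = 289/39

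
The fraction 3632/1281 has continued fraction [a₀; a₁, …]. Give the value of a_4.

3632 ÷ 1281 → quotient 2, remainder 1070
1281 ÷ 1070 → quotient 1, remainder 211
1070 ÷ 211 → quotient 5, remainder 15
211 ÷ 15 → quotient 14, remainder 1
15 ÷ 1 → quotient 15, remainder 0

15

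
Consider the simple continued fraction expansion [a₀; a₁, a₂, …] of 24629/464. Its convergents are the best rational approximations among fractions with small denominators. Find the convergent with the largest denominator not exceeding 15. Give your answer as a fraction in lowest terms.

690/13

List convergents until the denominator exceeds the bound:
a_0 = 53: 53/1  (≤ bound)
a_1 = 12: 637/12  (≤ bound)
a_2 = 1: 690/13  (≤ bound)
a_3 = 1: 1327/25  (> 15, stop)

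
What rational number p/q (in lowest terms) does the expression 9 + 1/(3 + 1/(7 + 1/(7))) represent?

Work from the innermost term outward:
Start with 7.
7 + 1/(7/1) = 7 + 1/7 = 50/7
3 + 1/(50/7) = 3 + 7/50 = 157/50
9 + 1/(157/50) = 9 + 50/157 = 1463/157

1463/157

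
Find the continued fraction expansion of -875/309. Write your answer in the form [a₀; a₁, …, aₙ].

[-3; 5, 1, 16, 3]

Repeatedly divide and take the remainder:
-875 = -3·309 + 52, so a_0 = -3
309 = 5·52 + 49, so a_1 = 5
52 = 1·49 + 3, so a_2 = 1
49 = 16·3 + 1, so a_3 = 16
3 = 3·1 + 0, so a_4 = 3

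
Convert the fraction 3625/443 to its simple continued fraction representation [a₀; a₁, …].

3625 = 8·443 + 81, so a_0 = 8
443 = 5·81 + 38, so a_1 = 5
81 = 2·38 + 5, so a_2 = 2
38 = 7·5 + 3, so a_3 = 7
5 = 1·3 + 2, so a_4 = 1
3 = 1·2 + 1, so a_5 = 1
2 = 2·1 + 0, so a_6 = 2

[8; 5, 2, 7, 1, 1, 2]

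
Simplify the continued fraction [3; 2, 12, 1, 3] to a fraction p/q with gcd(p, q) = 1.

a_0 = 3: 3/1
a_1 = 2: 7/2
a_2 = 12: 87/25
a_3 = 1: 94/27
a_4 = 3: 369/106

369/106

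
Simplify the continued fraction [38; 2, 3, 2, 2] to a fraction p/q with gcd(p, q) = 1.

1499/39

a_0 = 38: 38/1
a_1 = 2: 77/2
a_2 = 3: 269/7
a_3 = 2: 615/16
a_4 = 2: 1499/39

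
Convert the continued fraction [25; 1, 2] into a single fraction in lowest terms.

77/3

Compute successive convergents:
a_0 = 25: 25/1
a_1 = 1: 26/1
a_2 = 2: 77/3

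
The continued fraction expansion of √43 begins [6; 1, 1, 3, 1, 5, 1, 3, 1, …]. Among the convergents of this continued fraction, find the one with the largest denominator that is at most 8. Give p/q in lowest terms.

46/7

a_0 = 6: 6/1  (≤ bound)
a_1 = 1: 7/1  (≤ bound)
a_2 = 1: 13/2  (≤ bound)
a_3 = 3: 46/7  (≤ bound)
a_4 = 1: 59/9  (> 8, stop)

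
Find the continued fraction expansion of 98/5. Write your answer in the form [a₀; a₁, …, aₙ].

98 = 19·5 + 3, so a_0 = 19
5 = 1·3 + 2, so a_1 = 1
3 = 1·2 + 1, so a_2 = 1
2 = 2·1 + 0, so a_3 = 2

[19; 1, 1, 2]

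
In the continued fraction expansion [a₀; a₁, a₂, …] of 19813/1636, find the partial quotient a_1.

9

19813 ÷ 1636 → quotient 12, remainder 181
1636 ÷ 181 → quotient 9, remainder 7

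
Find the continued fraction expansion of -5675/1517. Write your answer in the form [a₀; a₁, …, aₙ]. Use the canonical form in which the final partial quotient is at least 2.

[-4; 3, 1, 6, 6, 1, 7]

-5675 ÷ 1517 → quotient -4, remainder 393
1517 ÷ 393 → quotient 3, remainder 338
393 ÷ 338 → quotient 1, remainder 55
338 ÷ 55 → quotient 6, remainder 8
55 ÷ 8 → quotient 6, remainder 7
8 ÷ 7 → quotient 1, remainder 1
7 ÷ 1 → quotient 7, remainder 0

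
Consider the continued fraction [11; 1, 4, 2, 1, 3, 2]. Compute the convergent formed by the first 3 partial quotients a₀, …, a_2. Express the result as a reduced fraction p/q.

59/5

a_0 = 11: 11/1
a_1 = 1: 12/1
a_2 = 4: 59/5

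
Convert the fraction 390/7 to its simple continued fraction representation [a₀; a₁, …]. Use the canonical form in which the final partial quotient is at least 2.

⌊390/7⌋ = 55, remainder 5
⌊7/5⌋ = 1, remainder 2
⌊5/2⌋ = 2, remainder 1
⌊2/1⌋ = 2, remainder 0

[55; 1, 2, 2]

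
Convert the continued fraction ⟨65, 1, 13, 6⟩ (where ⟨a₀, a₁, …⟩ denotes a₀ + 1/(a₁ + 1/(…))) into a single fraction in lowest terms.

Build up convergents one term at a time:
a_0 = 65: 65/1
a_1 = 1: 66/1
a_2 = 13: 923/14
a_3 = 6: 5604/85

5604/85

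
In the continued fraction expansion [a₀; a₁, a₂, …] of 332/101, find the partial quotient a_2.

2

332 = 3·101 + 29, so a_0 = 3
101 = 3·29 + 14, so a_1 = 3
29 = 2·14 + 1, so a_2 = 2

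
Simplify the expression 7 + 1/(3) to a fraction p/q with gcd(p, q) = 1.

22/3

Build up convergents one term at a time:
a_0 = 7: 7/1
a_1 = 3: 22/3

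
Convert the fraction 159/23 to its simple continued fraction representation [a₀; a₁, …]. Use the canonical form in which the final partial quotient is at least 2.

Apply division with remainder until the remainder is 0:
159 = 6·23 + 21, so a_0 = 6
23 = 1·21 + 2, so a_1 = 1
21 = 10·2 + 1, so a_2 = 10
2 = 2·1 + 0, so a_3 = 2

[6; 1, 10, 2]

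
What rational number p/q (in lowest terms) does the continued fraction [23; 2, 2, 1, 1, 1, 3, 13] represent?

21453/916

Start with 13.
3 + 1/(13/1) = 3 + 1/13 = 40/13
1 + 1/(40/13) = 1 + 13/40 = 53/40
1 + 1/(53/40) = 1 + 40/53 = 93/53
1 + 1/(93/53) = 1 + 53/93 = 146/93
2 + 1/(146/93) = 2 + 93/146 = 385/146
2 + 1/(385/146) = 2 + 146/385 = 916/385
23 + 1/(916/385) = 23 + 385/916 = 21453/916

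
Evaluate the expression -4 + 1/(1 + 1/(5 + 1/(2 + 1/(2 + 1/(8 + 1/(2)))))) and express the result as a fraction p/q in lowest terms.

Start with 2.
8 + 1/(2/1) = 8 + 1/2 = 17/2
2 + 1/(17/2) = 2 + 2/17 = 36/17
2 + 1/(36/17) = 2 + 17/36 = 89/36
5 + 1/(89/36) = 5 + 36/89 = 481/89
1 + 1/(481/89) = 1 + 89/481 = 570/481
-4 + 1/(570/481) = -4 + 481/570 = -1799/570

-1799/570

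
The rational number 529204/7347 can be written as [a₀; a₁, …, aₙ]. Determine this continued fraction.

[72; 33, 2, 1, 1, 8, 5]

529204 = 72·7347 + 220, so a_0 = 72
7347 = 33·220 + 87, so a_1 = 33
220 = 2·87 + 46, so a_2 = 2
87 = 1·46 + 41, so a_3 = 1
46 = 1·41 + 5, so a_4 = 1
41 = 8·5 + 1, so a_5 = 8
5 = 5·1 + 0, so a_6 = 5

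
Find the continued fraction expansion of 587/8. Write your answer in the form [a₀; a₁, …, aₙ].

Repeatedly divide and take the remainder:
587 ÷ 8 → quotient 73, remainder 3
8 ÷ 3 → quotient 2, remainder 2
3 ÷ 2 → quotient 1, remainder 1
2 ÷ 1 → quotient 2, remainder 0

[73; 2, 1, 2]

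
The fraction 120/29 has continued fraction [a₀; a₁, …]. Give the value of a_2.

120 ÷ 29 → quotient 4, remainder 4
29 ÷ 4 → quotient 7, remainder 1
4 ÷ 1 → quotient 4, remainder 0

4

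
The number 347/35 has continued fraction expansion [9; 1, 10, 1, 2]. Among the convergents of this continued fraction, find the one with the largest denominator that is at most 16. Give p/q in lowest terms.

119/12

a_0 = 9: 9/1  (≤ bound)
a_1 = 1: 10/1  (≤ bound)
a_2 = 10: 109/11  (≤ bound)
a_3 = 1: 119/12  (≤ bound)
a_4 = 2: 347/35  (> 16, stop)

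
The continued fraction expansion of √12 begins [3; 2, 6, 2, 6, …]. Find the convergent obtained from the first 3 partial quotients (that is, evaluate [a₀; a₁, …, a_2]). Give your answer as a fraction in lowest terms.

45/13

Starting at the tail and folding back:
Start with 6.
2 + 1/(6/1) = 2 + 1/6 = 13/6
3 + 1/(13/6) = 3 + 6/13 = 45/13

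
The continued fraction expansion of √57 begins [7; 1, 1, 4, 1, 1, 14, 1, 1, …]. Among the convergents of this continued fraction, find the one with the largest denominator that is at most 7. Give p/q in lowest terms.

15/2

List convergents until the denominator exceeds the bound:
a_0 = 7: 7/1  (≤ bound)
a_1 = 1: 8/1  (≤ bound)
a_2 = 1: 15/2  (≤ bound)
a_3 = 4: 68/9  (> 7, stop)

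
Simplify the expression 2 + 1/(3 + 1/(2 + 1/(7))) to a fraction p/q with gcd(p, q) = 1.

Use the convergent recurrence hₖ = aₖ·hₖ₋₁ + hₖ₋₂ (and likewise for the denominators kₖ):
a_0 = 2: 2/1
a_1 = 3: 7/3
a_2 = 2: 16/7
a_3 = 7: 119/52

119/52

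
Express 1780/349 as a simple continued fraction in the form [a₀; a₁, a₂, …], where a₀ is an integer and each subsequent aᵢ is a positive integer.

Repeatedly divide and take the remainder:
1780 = 5·349 + 35, so a_0 = 5
349 = 9·35 + 34, so a_1 = 9
35 = 1·34 + 1, so a_2 = 1
34 = 34·1 + 0, so a_3 = 34

[5; 9, 1, 34]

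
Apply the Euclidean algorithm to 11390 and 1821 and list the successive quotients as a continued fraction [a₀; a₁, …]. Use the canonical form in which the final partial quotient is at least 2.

Run the Euclidean algorithm, recording each quotient:
⌊11390/1821⌋ = 6, remainder 464
⌊1821/464⌋ = 3, remainder 429
⌊464/429⌋ = 1, remainder 35
⌊429/35⌋ = 12, remainder 9
⌊35/9⌋ = 3, remainder 8
⌊9/8⌋ = 1, remainder 1
⌊8/1⌋ = 8, remainder 0

[6; 3, 1, 12, 3, 1, 8]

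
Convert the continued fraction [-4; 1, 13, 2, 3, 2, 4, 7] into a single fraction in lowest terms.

Collapse the nested fraction from the inside out:
Start with 7.
4 + 1/(7/1) = 4 + 1/7 = 29/7
2 + 1/(29/7) = 2 + 7/29 = 65/29
3 + 1/(65/29) = 3 + 29/65 = 224/65
2 + 1/(224/65) = 2 + 65/224 = 513/224
13 + 1/(513/224) = 13 + 224/513 = 6893/513
1 + 1/(6893/513) = 1 + 513/6893 = 7406/6893
-4 + 1/(7406/6893) = -4 + 6893/7406 = -22731/7406

-22731/7406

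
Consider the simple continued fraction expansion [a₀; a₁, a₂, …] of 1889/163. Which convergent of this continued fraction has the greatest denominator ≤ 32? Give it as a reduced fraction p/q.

a_0 = 11: 11/1  (≤ bound)
a_1 = 1: 12/1  (≤ bound)
a_2 = 1: 23/2  (≤ bound)
a_3 = 2: 58/5  (≤ bound)
a_4 = 3: 197/17  (≤ bound)
a_5 = 4: 846/73  (> 32, stop)

197/17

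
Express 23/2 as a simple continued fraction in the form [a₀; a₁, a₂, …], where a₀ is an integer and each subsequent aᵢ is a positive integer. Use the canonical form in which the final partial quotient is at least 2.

[11; 2]

⌊23/2⌋ = 11, remainder 1
⌊2/1⌋ = 2, remainder 0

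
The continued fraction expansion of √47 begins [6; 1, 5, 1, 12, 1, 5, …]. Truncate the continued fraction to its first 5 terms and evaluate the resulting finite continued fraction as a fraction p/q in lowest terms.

Starting at the tail and folding back:
Start with 12.
1 + 1/(12/1) = 1 + 1/12 = 13/12
5 + 1/(13/12) = 5 + 12/13 = 77/13
1 + 1/(77/13) = 1 + 13/77 = 90/77
6 + 1/(90/77) = 6 + 77/90 = 617/90

617/90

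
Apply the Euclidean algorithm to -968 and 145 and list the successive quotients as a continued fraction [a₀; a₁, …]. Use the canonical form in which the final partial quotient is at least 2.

[-7; 3, 11, 1, 3]

Run the Euclidean algorithm, recording each quotient:
-968 = -7·145 + 47, so a_0 = -7
145 = 3·47 + 4, so a_1 = 3
47 = 11·4 + 3, so a_2 = 11
4 = 1·3 + 1, so a_3 = 1
3 = 3·1 + 0, so a_4 = 3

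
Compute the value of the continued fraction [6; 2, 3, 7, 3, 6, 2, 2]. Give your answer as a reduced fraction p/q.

Build up convergents one term at a time:
a_0 = 6: 6/1
a_1 = 2: 13/2
a_2 = 3: 45/7
a_3 = 7: 328/51
a_4 = 3: 1029/160
a_5 = 6: 6502/1011
a_6 = 2: 14033/2182
a_7 = 2: 34568/5375

34568/5375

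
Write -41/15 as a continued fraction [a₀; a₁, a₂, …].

Repeatedly divide and take the remainder:
-41 = -3·15 + 4, so a_0 = -3
15 = 3·4 + 3, so a_1 = 3
4 = 1·3 + 1, so a_2 = 1
3 = 3·1 + 0, so a_3 = 3

[-3; 3, 1, 3]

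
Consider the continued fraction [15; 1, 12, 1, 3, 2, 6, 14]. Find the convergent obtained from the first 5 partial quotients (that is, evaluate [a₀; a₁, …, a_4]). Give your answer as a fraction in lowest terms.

Build up convergents one term at a time:
a_0 = 15: 15/1
a_1 = 1: 16/1
a_2 = 12: 207/13
a_3 = 1: 223/14
a_4 = 3: 876/55

876/55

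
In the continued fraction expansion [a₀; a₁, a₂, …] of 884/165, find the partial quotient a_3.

Apply division with remainder until the remainder is 0:
884 ÷ 165 → quotient 5, remainder 59
165 ÷ 59 → quotient 2, remainder 47
59 ÷ 47 → quotient 1, remainder 12
47 ÷ 12 → quotient 3, remainder 11

3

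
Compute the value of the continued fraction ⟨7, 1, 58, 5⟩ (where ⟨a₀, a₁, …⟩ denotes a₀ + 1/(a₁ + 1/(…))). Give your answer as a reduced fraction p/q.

a_0 = 7: 7/1
a_1 = 1: 8/1
a_2 = 58: 471/59
a_3 = 5: 2363/296

2363/296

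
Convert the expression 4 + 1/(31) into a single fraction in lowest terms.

125/31

Build up convergents one term at a time:
a_0 = 4: 4/1
a_1 = 31: 125/31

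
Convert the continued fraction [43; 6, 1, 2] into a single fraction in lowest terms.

a_0 = 43: 43/1
a_1 = 6: 259/6
a_2 = 1: 302/7
a_3 = 2: 863/20

863/20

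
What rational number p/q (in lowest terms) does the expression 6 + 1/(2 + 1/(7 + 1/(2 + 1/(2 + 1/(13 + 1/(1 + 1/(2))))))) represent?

21572/3335

Use the convergent recurrence hₖ = aₖ·hₖ₋₁ + hₖ₋₂ (and likewise for the denominators kₖ):
a_0 = 6: 6/1
a_1 = 2: 13/2
a_2 = 7: 97/15
a_3 = 2: 207/32
a_4 = 2: 511/79
a_5 = 13: 6850/1059
a_6 = 1: 7361/1138
a_7 = 2: 21572/3335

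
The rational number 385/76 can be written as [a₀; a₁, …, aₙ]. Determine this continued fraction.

[5; 15, 5]

385 ÷ 76 → quotient 5, remainder 5
76 ÷ 5 → quotient 15, remainder 1
5 ÷ 1 → quotient 5, remainder 0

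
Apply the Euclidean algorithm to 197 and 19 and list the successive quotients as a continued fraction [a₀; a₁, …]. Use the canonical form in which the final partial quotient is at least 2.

Repeatedly divide and take the remainder:
197 ÷ 19 → quotient 10, remainder 7
19 ÷ 7 → quotient 2, remainder 5
7 ÷ 5 → quotient 1, remainder 2
5 ÷ 2 → quotient 2, remainder 1
2 ÷ 1 → quotient 2, remainder 0

[10; 2, 1, 2, 2]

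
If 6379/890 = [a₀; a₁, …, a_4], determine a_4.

4

⌊6379/890⌋ = 7, remainder 149
⌊890/149⌋ = 5, remainder 145
⌊149/145⌋ = 1, remainder 4
⌊145/4⌋ = 36, remainder 1
⌊4/1⌋ = 4, remainder 0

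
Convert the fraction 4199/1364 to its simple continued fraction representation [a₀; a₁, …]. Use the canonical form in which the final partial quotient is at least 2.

[3; 12, 1, 2, 1, 26]

Run the Euclidean algorithm, recording each quotient:
⌊4199/1364⌋ = 3, remainder 107
⌊1364/107⌋ = 12, remainder 80
⌊107/80⌋ = 1, remainder 27
⌊80/27⌋ = 2, remainder 26
⌊27/26⌋ = 1, remainder 1
⌊26/1⌋ = 26, remainder 0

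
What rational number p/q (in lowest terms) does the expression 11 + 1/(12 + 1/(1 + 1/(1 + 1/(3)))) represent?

Start with 3.
1 + 1/(3/1) = 1 + 1/3 = 4/3
1 + 1/(4/3) = 1 + 3/4 = 7/4
12 + 1/(7/4) = 12 + 4/7 = 88/7
11 + 1/(88/7) = 11 + 7/88 = 975/88

975/88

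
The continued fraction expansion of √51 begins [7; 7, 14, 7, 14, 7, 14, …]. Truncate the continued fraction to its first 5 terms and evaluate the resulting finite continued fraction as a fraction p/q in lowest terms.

70693/9899

Start with 14.
7 + 1/(14/1) = 7 + 1/14 = 99/14
14 + 1/(99/14) = 14 + 14/99 = 1400/99
7 + 1/(1400/99) = 7 + 99/1400 = 9899/1400
7 + 1/(9899/1400) = 7 + 1400/9899 = 70693/9899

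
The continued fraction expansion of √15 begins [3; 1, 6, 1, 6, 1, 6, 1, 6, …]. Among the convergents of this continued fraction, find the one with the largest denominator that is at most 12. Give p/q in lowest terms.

a_0 = 3: 3/1  (≤ bound)
a_1 = 1: 4/1  (≤ bound)
a_2 = 6: 27/7  (≤ bound)
a_3 = 1: 31/8  (≤ bound)
a_4 = 6: 213/55  (> 12, stop)

31/8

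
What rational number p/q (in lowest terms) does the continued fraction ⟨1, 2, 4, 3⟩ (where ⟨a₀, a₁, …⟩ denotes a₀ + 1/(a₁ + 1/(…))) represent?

Collapse the nested fraction from the inside out:
Start with 3.
4 + 1/(3/1) = 4 + 1/3 = 13/3
2 + 1/(13/3) = 2 + 3/13 = 29/13
1 + 1/(29/13) = 1 + 13/29 = 42/29

42/29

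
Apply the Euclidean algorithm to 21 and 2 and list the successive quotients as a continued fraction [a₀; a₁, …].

[10; 2]

Run the Euclidean algorithm, recording each quotient:
21 ÷ 2 → quotient 10, remainder 1
2 ÷ 1 → quotient 2, remainder 0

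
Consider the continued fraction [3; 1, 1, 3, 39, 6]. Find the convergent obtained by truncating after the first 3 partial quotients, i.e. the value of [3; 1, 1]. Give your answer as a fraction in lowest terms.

7/2

a_0 = 3: 3/1
a_1 = 1: 4/1
a_2 = 1: 7/2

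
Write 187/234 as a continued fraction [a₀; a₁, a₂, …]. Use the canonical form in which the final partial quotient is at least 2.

⌊187/234⌋ = 0, remainder 187
⌊234/187⌋ = 1, remainder 47
⌊187/47⌋ = 3, remainder 46
⌊47/46⌋ = 1, remainder 1
⌊46/1⌋ = 46, remainder 0

[0; 1, 3, 1, 46]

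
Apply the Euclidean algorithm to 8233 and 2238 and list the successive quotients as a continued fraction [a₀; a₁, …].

[3; 1, 2, 8, 1, 7, 10]

⌊8233/2238⌋ = 3, remainder 1519
⌊2238/1519⌋ = 1, remainder 719
⌊1519/719⌋ = 2, remainder 81
⌊719/81⌋ = 8, remainder 71
⌊81/71⌋ = 1, remainder 10
⌊71/10⌋ = 7, remainder 1
⌊10/1⌋ = 10, remainder 0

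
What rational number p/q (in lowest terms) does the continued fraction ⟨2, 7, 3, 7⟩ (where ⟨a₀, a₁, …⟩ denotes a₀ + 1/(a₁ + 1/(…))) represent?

Start with 7.
3 + 1/(7/1) = 3 + 1/7 = 22/7
7 + 1/(22/7) = 7 + 7/22 = 161/22
2 + 1/(161/22) = 2 + 22/161 = 344/161

344/161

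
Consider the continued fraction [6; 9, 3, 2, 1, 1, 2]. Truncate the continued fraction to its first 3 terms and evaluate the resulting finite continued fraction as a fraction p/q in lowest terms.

Compute successive convergents:
a_0 = 6: 6/1
a_1 = 9: 55/9
a_2 = 3: 171/28

171/28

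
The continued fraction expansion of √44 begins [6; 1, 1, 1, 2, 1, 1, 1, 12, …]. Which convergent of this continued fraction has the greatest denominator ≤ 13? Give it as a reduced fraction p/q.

a_0 = 6: 6/1  (≤ bound)
a_1 = 1: 7/1  (≤ bound)
a_2 = 1: 13/2  (≤ bound)
a_3 = 1: 20/3  (≤ bound)
a_4 = 2: 53/8  (≤ bound)
a_5 = 1: 73/11  (≤ bound)
a_6 = 1: 126/19  (> 13, stop)

73/11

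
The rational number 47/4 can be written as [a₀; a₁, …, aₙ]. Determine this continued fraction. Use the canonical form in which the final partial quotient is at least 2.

[11; 1, 3]

⌊47/4⌋ = 11, remainder 3
⌊4/3⌋ = 1, remainder 1
⌊3/1⌋ = 3, remainder 0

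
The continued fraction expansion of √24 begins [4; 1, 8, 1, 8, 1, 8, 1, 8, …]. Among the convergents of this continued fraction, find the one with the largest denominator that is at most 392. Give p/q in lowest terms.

a_0 = 4: 4/1  (≤ bound)
a_1 = 1: 5/1  (≤ bound)
a_2 = 8: 44/9  (≤ bound)
a_3 = 1: 49/10  (≤ bound)
a_4 = 8: 436/89  (≤ bound)
a_5 = 1: 485/99  (≤ bound)
a_6 = 8: 4316/881  (> 392, stop)

485/99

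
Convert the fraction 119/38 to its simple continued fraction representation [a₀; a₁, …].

[3; 7, 1, 1, 2]

⌊119/38⌋ = 3, remainder 5
⌊38/5⌋ = 7, remainder 3
⌊5/3⌋ = 1, remainder 2
⌊3/2⌋ = 1, remainder 1
⌊2/1⌋ = 2, remainder 0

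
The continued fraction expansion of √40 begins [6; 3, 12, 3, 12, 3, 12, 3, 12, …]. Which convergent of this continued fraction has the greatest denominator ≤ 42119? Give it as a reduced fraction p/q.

27379/4329

a_0 = 6: 6/1  (≤ bound)
a_1 = 3: 19/3  (≤ bound)
a_2 = 12: 234/37  (≤ bound)
a_3 = 3: 721/114  (≤ bound)
a_4 = 12: 8886/1405  (≤ bound)
a_5 = 3: 27379/4329  (≤ bound)
a_6 = 12: 337434/53353  (> 42119, stop)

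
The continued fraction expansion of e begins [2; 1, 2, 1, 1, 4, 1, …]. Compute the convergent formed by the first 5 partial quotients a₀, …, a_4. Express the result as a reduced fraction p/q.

Start with 1.
1 + 1/(1/1) = 1 + 1/1 = 2/1
2 + 1/(2/1) = 2 + 1/2 = 5/2
1 + 1/(5/2) = 1 + 2/5 = 7/5
2 + 1/(7/5) = 2 + 5/7 = 19/7

19/7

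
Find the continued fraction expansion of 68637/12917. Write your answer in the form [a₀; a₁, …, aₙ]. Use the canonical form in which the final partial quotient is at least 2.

[5; 3, 5, 3, 12, 2, 1, 6]

68637 ÷ 12917 → quotient 5, remainder 4052
12917 ÷ 4052 → quotient 3, remainder 761
4052 ÷ 761 → quotient 5, remainder 247
761 ÷ 247 → quotient 3, remainder 20
247 ÷ 20 → quotient 12, remainder 7
20 ÷ 7 → quotient 2, remainder 6
7 ÷ 6 → quotient 1, remainder 1
6 ÷ 1 → quotient 6, remainder 0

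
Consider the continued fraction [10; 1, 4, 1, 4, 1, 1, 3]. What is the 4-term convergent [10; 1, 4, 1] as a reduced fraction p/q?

65/6

Starting at the tail and folding back:
Start with 1.
4 + 1/(1/1) = 4 + 1/1 = 5/1
1 + 1/(5/1) = 1 + 1/5 = 6/5
10 + 1/(6/5) = 10 + 5/6 = 65/6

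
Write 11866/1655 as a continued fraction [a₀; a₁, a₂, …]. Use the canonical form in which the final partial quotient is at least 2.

[7; 5, 1, 8, 15, 2]

11866 = 7·1655 + 281, so a_0 = 7
1655 = 5·281 + 250, so a_1 = 5
281 = 1·250 + 31, so a_2 = 1
250 = 8·31 + 2, so a_3 = 8
31 = 15·2 + 1, so a_4 = 15
2 = 2·1 + 0, so a_5 = 2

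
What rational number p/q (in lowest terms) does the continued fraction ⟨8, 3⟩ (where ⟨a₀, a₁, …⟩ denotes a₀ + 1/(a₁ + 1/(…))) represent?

25/3

Starting at the tail and folding back:
Start with 3.
8 + 1/(3/1) = 8 + 1/3 = 25/3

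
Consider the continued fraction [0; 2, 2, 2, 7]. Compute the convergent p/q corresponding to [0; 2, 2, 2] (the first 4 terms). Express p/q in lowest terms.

a_0 = 0: 0/1
a_1 = 2: 1/2
a_2 = 2: 2/5
a_3 = 2: 5/12

5/12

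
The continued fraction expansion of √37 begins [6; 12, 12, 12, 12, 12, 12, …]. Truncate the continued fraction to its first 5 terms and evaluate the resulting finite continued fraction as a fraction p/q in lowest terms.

Compute successive convergents:
a_0 = 6: 6/1
a_1 = 12: 73/12
a_2 = 12: 882/145
a_3 = 12: 10657/1752
a_4 = 12: 128766/21169

128766/21169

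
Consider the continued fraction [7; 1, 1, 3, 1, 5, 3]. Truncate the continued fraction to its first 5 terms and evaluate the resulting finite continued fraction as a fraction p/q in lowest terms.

a_0 = 7: 7/1
a_1 = 1: 8/1
a_2 = 1: 15/2
a_3 = 3: 53/7
a_4 = 1: 68/9

68/9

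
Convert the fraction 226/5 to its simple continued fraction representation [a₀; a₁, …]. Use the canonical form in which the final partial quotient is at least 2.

[45; 5]

226 = 45·5 + 1, so a_0 = 45
5 = 5·1 + 0, so a_1 = 5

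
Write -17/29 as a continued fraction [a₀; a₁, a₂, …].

-17 ÷ 29 → quotient -1, remainder 12
29 ÷ 12 → quotient 2, remainder 5
12 ÷ 5 → quotient 2, remainder 2
5 ÷ 2 → quotient 2, remainder 1
2 ÷ 1 → quotient 2, remainder 0

[-1; 2, 2, 2, 2]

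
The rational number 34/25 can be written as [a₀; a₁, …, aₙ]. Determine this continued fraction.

[1; 2, 1, 3, 2]

Apply division with remainder until the remainder is 0:
34 = 1·25 + 9, so a_0 = 1
25 = 2·9 + 7, so a_1 = 2
9 = 1·7 + 2, so a_2 = 1
7 = 3·2 + 1, so a_3 = 3
2 = 2·1 + 0, so a_4 = 2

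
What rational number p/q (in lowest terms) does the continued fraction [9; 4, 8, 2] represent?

Collapse the nested fraction from the inside out:
Start with 2.
8 + 1/(2/1) = 8 + 1/2 = 17/2
4 + 1/(17/2) = 4 + 2/17 = 70/17
9 + 1/(70/17) = 9 + 17/70 = 647/70

647/70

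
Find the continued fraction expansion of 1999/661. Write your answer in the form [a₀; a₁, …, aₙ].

⌊1999/661⌋ = 3, remainder 16
⌊661/16⌋ = 41, remainder 5
⌊16/5⌋ = 3, remainder 1
⌊5/1⌋ = 5, remainder 0

[3; 41, 3, 5]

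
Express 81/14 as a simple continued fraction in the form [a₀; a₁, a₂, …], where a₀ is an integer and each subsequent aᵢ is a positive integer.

[5; 1, 3, 1, 2]

81 ÷ 14 → quotient 5, remainder 11
14 ÷ 11 → quotient 1, remainder 3
11 ÷ 3 → quotient 3, remainder 2
3 ÷ 2 → quotient 1, remainder 1
2 ÷ 1 → quotient 2, remainder 0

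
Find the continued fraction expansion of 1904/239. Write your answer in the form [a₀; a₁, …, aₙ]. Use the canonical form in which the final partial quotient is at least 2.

1904 = 7·239 + 231, so a_0 = 7
239 = 1·231 + 8, so a_1 = 1
231 = 28·8 + 7, so a_2 = 28
8 = 1·7 + 1, so a_3 = 1
7 = 7·1 + 0, so a_4 = 7

[7; 1, 28, 1, 7]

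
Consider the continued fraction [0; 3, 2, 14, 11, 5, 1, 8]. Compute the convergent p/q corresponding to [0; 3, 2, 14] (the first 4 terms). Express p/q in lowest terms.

Use the convergent recurrence hₖ = aₖ·hₖ₋₁ + hₖ₋₂ (and likewise for the denominators kₖ):
a_0 = 0: 0/1
a_1 = 3: 1/3
a_2 = 2: 2/7
a_3 = 14: 29/101

29/101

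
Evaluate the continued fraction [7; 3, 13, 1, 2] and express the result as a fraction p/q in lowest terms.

Compute successive convergents:
a_0 = 7: 7/1
a_1 = 3: 22/3
a_2 = 13: 293/40
a_3 = 1: 315/43
a_4 = 2: 923/126

923/126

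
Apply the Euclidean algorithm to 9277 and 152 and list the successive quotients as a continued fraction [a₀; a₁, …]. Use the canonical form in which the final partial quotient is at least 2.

[61; 30, 2, 2]

9277 ÷ 152 → quotient 61, remainder 5
152 ÷ 5 → quotient 30, remainder 2
5 ÷ 2 → quotient 2, remainder 1
2 ÷ 1 → quotient 2, remainder 0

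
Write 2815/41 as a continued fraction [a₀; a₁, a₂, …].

[68; 1, 1, 1, 13]

2815 ÷ 41 → quotient 68, remainder 27
41 ÷ 27 → quotient 1, remainder 14
27 ÷ 14 → quotient 1, remainder 13
14 ÷ 13 → quotient 1, remainder 1
13 ÷ 1 → quotient 13, remainder 0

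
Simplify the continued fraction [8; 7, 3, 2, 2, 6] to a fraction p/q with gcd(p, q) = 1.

6469/795

Use the convergent recurrence hₖ = aₖ·hₖ₋₁ + hₖ₋₂ (and likewise for the denominators kₖ):
a_0 = 8: 8/1
a_1 = 7: 57/7
a_2 = 3: 179/22
a_3 = 2: 415/51
a_4 = 2: 1009/124
a_5 = 6: 6469/795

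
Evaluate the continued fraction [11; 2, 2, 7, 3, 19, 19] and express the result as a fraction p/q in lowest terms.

486944/42695

Start with 19.
19 + 1/(19/1) = 19 + 1/19 = 362/19
3 + 1/(362/19) = 3 + 19/362 = 1105/362
7 + 1/(1105/362) = 7 + 362/1105 = 8097/1105
2 + 1/(8097/1105) = 2 + 1105/8097 = 17299/8097
2 + 1/(17299/8097) = 2 + 8097/17299 = 42695/17299
11 + 1/(42695/17299) = 11 + 17299/42695 = 486944/42695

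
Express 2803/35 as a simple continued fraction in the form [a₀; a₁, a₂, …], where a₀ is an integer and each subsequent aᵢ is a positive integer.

[80; 11, 1, 2]

2803 ÷ 35 → quotient 80, remainder 3
35 ÷ 3 → quotient 11, remainder 2
3 ÷ 2 → quotient 1, remainder 1
2 ÷ 1 → quotient 2, remainder 0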